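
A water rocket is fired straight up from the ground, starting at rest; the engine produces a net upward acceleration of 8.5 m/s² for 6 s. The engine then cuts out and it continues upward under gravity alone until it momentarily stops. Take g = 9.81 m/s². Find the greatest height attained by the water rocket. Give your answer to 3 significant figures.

Phase 1 (powered ascent): v₀ = 0 m/s, a = 8.5 m/s².
v = v₀ + at = 0 + (8.5)(6) = 51.0 m/s
Δx = v₀t + ½at² = 0·6 + 0.5·8.5·6² = 153 m

Phase 2 (coasting upward): v₀ = 51.0 m/s, a = -9.81 m/s².
v = v₀ + at → t = (0 − 51.0) / -9.81 = 5.20 s
v² = v₀² + 2aΔx → Δx = (0² − 51.0²)/(2·-9.81) = 133 m
Maximum height = 153 + 133 = 286 m

286 m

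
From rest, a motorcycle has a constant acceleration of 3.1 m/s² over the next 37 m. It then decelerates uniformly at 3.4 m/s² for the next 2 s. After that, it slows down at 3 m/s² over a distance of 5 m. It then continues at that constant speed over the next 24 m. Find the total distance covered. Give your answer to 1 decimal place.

Phase 1 (accelerating): v₀ = 0 m/s, a = 3.1 m/s².
v² = v₀² + 2aΔx = 0² + 2·3.1·37 = 229 → v = 15.1 m/s
t = (v − v₀)/a = (15.1 − 0)/3.1 = 4.89 s

Phase 2 (decelerating): v₀ = 15.1 m/s, a = -3.4 m/s².
v = v₀ + at = 15.1 + (-3.4)(2) = 8.35 m/s
Δx = v₀t + ½at² = 15.1·2 + 0.5·-3.4·2² = 23.5 m

Phase 3 (decelerating): v₀ = 8.35 m/s, a = -3 m/s².
v² = v₀² + 2aΔx = 8.35² + 2·-3·5 = 39.7 → v = 6.30 m/s
t = (v − v₀)/a = (6.30 − 8.35)/-3 = 0.683 s

Phase 4 (constant speed): v₀ = 6.30 m/s, a = 0 m/s².
Constant speed: t = d/v = 24/6.30 = 3.81 s
Total distance = 37.0 + 23.5 + 5.00 + 24.0 = 89.5 m

89.5 m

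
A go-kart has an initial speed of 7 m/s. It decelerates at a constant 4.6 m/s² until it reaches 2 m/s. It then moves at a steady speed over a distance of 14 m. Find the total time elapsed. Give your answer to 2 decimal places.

Phase 1 (decelerating): v₀ = 7.00 m/s, a = -4.6 m/s².
v = v₀ + at → t = (2 − 7.00) / -4.6 = 1.09 s
v² = v₀² + 2aΔx → Δx = (2² − 7.00²)/(2·-4.6) = 4.89 m

Phase 2 (constant speed): v₀ = 2.00 m/s, a = 0 m/s².
Constant speed: t = d/v = 14/2.00 = 7.00 s
Total time = 1.09 + 7.00 = 8.09 s

8.09 s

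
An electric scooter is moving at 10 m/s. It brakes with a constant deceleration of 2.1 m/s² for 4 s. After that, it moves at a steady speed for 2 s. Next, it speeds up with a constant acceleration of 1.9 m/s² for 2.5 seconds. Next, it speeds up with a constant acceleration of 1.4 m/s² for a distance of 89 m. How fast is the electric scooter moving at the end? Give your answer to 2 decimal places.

Phase 1 (decelerating): v₀ = 10.0 m/s, a = -2.1 m/s².
v = v₀ + at = 10.0 + (-2.1)(4) = 1.60 m/s
Δx = v₀t + ½at² = 10.0·4 + 0.5·-2.1·4² = 23.2 m

Phase 2 (constant speed): v₀ = 1.60 m/s, a = 0 m/s².
v = v₀ + at = 1.60 + (0)(2) = 1.60 m/s
Δx = v₀t + ½at² = 1.60·2 + 0.5·0·2² = 3.20 m

Phase 3 (accelerating): v₀ = 1.60 m/s, a = 1.9 m/s².
v = v₀ + at = 1.60 + (1.9)(2.5) = 6.35 m/s
Δx = v₀t + ½at² = 1.60·2.5 + 0.5·1.9·2.5² = 9.94 m

Phase 4 (accelerating): v₀ = 6.35 m/s, a = 1.4 m/s².
v² = v₀² + 2aΔx = 6.35² + 2·1.4·89 = 290 → v = 17.0 m/s
t = (v − v₀)/a = (17.0 − 6.35)/1.4 = 7.62 s
Final speed = 17.0 m/s

17.02 m/s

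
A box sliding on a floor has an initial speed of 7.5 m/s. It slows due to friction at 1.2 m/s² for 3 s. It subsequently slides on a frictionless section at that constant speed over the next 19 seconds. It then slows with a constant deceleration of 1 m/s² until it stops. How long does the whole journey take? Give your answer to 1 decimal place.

25.9 s

Phase 1 (decelerating): v₀ = 7.50 m/s, a = -1.2 m/s².
v = v₀ + at = 7.50 + (-1.2)(3) = 3.90 m/s
Δx = v₀t + ½at² = 7.50·3 + 0.5·-1.2·3² = 17.1 m

Phase 2 (constant speed): v₀ = 3.90 m/s, a = 0 m/s².
v = v₀ + at = 3.90 + (0)(19) = 3.90 m/s
Δx = v₀t + ½at² = 3.90·19 + 0.5·0·19² = 74.1 m

Phase 3 (decelerating): v₀ = 3.90 m/s, a = -1 m/s².
v = v₀ + at → t = (0 − 3.90) / -1 = 3.90 s
v² = v₀² + 2aΔx → Δx = (0² − 3.90²)/(2·-1) = 7.61 m
Total time = 3.00 + 19.0 + 3.90 = 25.9 s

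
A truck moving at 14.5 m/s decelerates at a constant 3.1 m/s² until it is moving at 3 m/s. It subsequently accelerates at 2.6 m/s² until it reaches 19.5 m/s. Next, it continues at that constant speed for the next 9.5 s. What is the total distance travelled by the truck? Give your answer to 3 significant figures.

Phase 1 (decelerating): v₀ = 14.5 m/s, a = -3.1 m/s².
v = v₀ + at → t = (3 − 14.5) / -3.1 = 3.71 s
v² = v₀² + 2aΔx → Δx = (3² − 14.5²)/(2·-3.1) = 32.5 m

Phase 2 (accelerating): v₀ = 3.00 m/s, a = 2.6 m/s².
v = v₀ + at → t = (19.5 − 3.00) / 2.6 = 6.35 s
v² = v₀² + 2aΔx → Δx = (19.5² − 3.00²)/(2·2.6) = 71.4 m

Phase 3 (constant speed): v₀ = 19.5 m/s, a = 0 m/s².
v = v₀ + at = 19.5 + (0)(9.5) = 19.5 m/s
Δx = v₀t + ½at² = 19.5·9.5 + 0.5·0·9.5² = 185 m
Total distance = 32.5 + 71.4 + 185 = 289 m

289 m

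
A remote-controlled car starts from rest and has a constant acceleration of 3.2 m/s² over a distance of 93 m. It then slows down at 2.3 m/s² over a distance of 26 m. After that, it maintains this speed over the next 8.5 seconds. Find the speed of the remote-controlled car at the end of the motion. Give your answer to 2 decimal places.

Phase 1 (accelerating): v₀ = 0 m/s, a = 3.2 m/s².
v² = v₀² + 2aΔx = 0² + 2·3.2·93 = 595 → v = 24.4 m/s
t = (v − v₀)/a = (24.4 − 0)/3.2 = 7.62 s

Phase 2 (decelerating): v₀ = 24.4 m/s, a = -2.3 m/s².
v² = v₀² + 2aΔx = 24.4² + 2·-2.3·26 = 476 → v = 21.8 m/s
t = (v − v₀)/a = (21.8 − 24.4)/-2.3 = 1.13 s

Phase 3 (constant speed): v₀ = 21.8 m/s, a = 0 m/s².
v = v₀ + at = 21.8 + (0)(8.5) = 21.8 m/s
Δx = v₀t + ½at² = 21.8·8.5 + 0.5·0·8.5² = 185 m
Final speed = 21.8 m/s

21.81 m/s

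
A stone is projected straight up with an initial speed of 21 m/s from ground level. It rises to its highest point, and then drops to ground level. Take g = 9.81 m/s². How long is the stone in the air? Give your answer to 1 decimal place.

4.3 s

Phase 1 (rising): v₀ = 21.0 m/s, a = -9.81 m/s².
v = v₀ + at → t = (0 − 21.0) / -9.81 = 2.14 s
v² = v₀² + 2aΔx → Δx = (0² − 21.0²)/(2·-9.81) = 22.5 m

Phase 2 (falling): v₀ = 0 m/s, a = -9.81 m/s².
Falls 22.5 m from rest: t = √(2·22.5/9.81) = 2.14 s; v = g·t = 21.0 m/s.
Total time = 2.14 + 2.14 = 4.28 s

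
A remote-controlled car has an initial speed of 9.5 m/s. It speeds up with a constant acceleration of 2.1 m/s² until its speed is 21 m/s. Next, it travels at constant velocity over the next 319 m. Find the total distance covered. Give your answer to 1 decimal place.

Phase 1 (accelerating): v₀ = 9.50 m/s, a = 2.1 m/s².
v = v₀ + at → t = (21 − 9.50) / 2.1 = 5.48 s
v² = v₀² + 2aΔx → Δx = (21² − 9.50²)/(2·2.1) = 83.5 m

Phase 2 (constant speed): v₀ = 21.0 m/s, a = 0 m/s².
Constant speed: t = d/v = 319/21.0 = 15.2 s
Total distance = 83.5 + 319 = 403 m

402.5 m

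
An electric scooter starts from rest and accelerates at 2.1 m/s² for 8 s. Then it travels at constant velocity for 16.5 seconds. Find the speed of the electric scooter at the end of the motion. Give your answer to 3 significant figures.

16.8 m/s

Phase 1 (accelerating): v₀ = 0 m/s, a = 2.1 m/s².
v = v₀ + at = 0 + (2.1)(8) = 16.8 m/s
Δx = v₀t + ½at² = 0·8 + 0.5·2.1·8² = 67.2 m

Phase 2 (constant speed): v₀ = 16.8 m/s, a = 0 m/s².
v = v₀ + at = 16.8 + (0)(16.5) = 16.8 m/s
Δx = v₀t + ½at² = 16.8·16.5 + 0.5·0·16.5² = 277 m
Final speed = 16.8 m/s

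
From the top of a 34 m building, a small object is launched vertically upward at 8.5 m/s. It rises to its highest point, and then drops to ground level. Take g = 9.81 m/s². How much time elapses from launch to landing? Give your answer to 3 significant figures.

Phase 1 (rising): v₀ = 8.50 m/s, a = -9.81 m/s².
v = v₀ + at → t = (0 − 8.50) / -9.81 = 0.866 s
v² = v₀² + 2aΔx → Δx = (0² − 8.50²)/(2·-9.81) = 3.68 m

Phase 2 (falling): v₀ = 0 m/s, a = -9.81 m/s².
Falls 37.7 m from rest: t = √(2·37.7/9.81) = 2.77 s; v = g·t = 27.2 m/s.
Total time = 0.866 + 2.77 = 3.64 s

3.64 s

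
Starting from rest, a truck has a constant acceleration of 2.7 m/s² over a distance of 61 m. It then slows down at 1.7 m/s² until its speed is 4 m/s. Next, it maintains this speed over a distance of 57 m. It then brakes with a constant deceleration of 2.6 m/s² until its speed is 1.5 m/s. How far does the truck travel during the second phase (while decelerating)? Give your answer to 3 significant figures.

92.2 m

Phase 1 (accelerating): v₀ = 0 m/s, a = 2.7 m/s².
v² = v₀² + 2aΔx = 0² + 2·2.7·61 = 329 → v = 18.1 m/s
t = (v − v₀)/a = (18.1 − 0)/2.7 = 6.72 s

Phase 2 (decelerating): v₀ = 18.1 m/s, a = -1.7 m/s².
v = v₀ + at → t = (4 − 18.1) / -1.7 = 8.32 s
v² = v₀² + 2aΔx → Δx = (4² − 18.1²)/(2·-1.7) = 92.2 m
Distance in phase 2 = 92.2 m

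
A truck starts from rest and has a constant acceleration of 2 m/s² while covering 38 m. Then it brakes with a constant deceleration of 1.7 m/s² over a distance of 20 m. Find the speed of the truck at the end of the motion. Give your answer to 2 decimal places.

Phase 1 (accelerating): v₀ = 0 m/s, a = 2 m/s².
v² = v₀² + 2aΔx = 0² + 2·2·38 = 152 → v = 12.3 m/s
t = (v − v₀)/a = (12.3 − 0)/2 = 6.16 s

Phase 2 (decelerating): v₀ = 12.3 m/s, a = -1.7 m/s².
v² = v₀² + 2aΔx = 12.3² + 2·-1.7·20 = 84.0 → v = 9.17 m/s
t = (v − v₀)/a = (9.17 − 12.3)/-1.7 = 1.86 s
Final speed = 9.17 m/s

9.17 m/s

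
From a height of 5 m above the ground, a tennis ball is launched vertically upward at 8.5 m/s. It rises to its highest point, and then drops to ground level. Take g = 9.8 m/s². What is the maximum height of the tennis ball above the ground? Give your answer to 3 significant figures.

8.69 m

Phase 1 (rising): v₀ = 8.50 m/s, a = -9.8 m/s².
v = v₀ + at → t = (0 − 8.50) / -9.8 = 0.867 s
v² = v₀² + 2aΔx → Δx = (0² − 8.50²)/(2·-9.8) = 3.69 m
Maximum height = 5 + 3.69 = 8.69 m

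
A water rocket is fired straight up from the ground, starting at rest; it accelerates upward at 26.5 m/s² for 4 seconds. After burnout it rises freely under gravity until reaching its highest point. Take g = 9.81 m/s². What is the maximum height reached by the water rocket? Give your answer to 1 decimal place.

784.7 m

Phase 1 (powered ascent): v₀ = 0 m/s, a = 26.5 m/s².
v = v₀ + at = 0 + (26.5)(4) = 106 m/s
Δx = v₀t + ½at² = 0·4 + 0.5·26.5·4² = 212 m

Phase 2 (coasting upward): v₀ = 106 m/s, a = -9.81 m/s².
v = v₀ + at → t = (0 − 106) / -9.81 = 10.8 s
v² = v₀² + 2aΔx → Δx = (0² − 106²)/(2·-9.81) = 573 m
Maximum height = 212 + 573 = 785 m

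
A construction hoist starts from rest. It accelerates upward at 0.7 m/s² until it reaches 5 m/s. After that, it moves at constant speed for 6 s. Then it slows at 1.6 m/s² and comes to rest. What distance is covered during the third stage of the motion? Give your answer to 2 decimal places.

Phase 1 (accelerating): v₀ = 0 m/s, a = 0.7 m/s².
v = v₀ + at → t = (5 − 0) / 0.7 = 7.14 s
v² = v₀² + 2aΔx → Δx = (5² − 0²)/(2·0.7) = 17.9 m

Phase 2 (constant speed): v₀ = 5.00 m/s, a = 0 m/s².
v = v₀ + at = 5.00 + (0)(6) = 5.00 m/s
Δx = v₀t + ½at² = 5.00·6 + 0.5·0·6² = 30.0 m

Phase 3 (decelerating): v₀ = 5.00 m/s, a = -1.6 m/s².
v = v₀ + at → t = (0 − 5.00) / -1.6 = 3.12 s
v² = v₀² + 2aΔx → Δx = (0² − 5.00²)/(2·-1.6) = 7.81 m
Distance in phase 3 = 7.81 m

7.81 m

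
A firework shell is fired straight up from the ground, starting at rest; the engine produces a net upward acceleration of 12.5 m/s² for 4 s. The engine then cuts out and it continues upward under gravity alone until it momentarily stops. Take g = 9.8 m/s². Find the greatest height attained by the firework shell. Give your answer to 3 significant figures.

228 m

Phase 1 (powered ascent): v₀ = 0 m/s, a = 12.5 m/s².
v = v₀ + at = 0 + (12.5)(4) = 50.0 m/s
Δx = v₀t + ½at² = 0·4 + 0.5·12.5·4² = 100 m

Phase 2 (coasting upward): v₀ = 50.0 m/s, a = -9.8 m/s².
v = v₀ + at → t = (0 − 50.0) / -9.8 = 5.10 s
v² = v₀² + 2aΔx → Δx = (0² − 50.0²)/(2·-9.8) = 128 m
Maximum height = 100 + 128 = 228 m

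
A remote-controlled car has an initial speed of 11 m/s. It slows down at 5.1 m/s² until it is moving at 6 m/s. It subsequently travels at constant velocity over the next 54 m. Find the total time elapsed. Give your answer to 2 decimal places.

9.98 s

Phase 1 (decelerating): v₀ = 11.0 m/s, a = -5.1 m/s².
v = v₀ + at → t = (6 − 11.0) / -5.1 = 0.980 s
v² = v₀² + 2aΔx → Δx = (6² − 11.0²)/(2·-5.1) = 8.33 m

Phase 2 (constant speed): v₀ = 6.00 m/s, a = 0 m/s².
Constant speed: t = d/v = 54/6.00 = 9.00 s
Total time = 0.980 + 9.00 = 9.98 s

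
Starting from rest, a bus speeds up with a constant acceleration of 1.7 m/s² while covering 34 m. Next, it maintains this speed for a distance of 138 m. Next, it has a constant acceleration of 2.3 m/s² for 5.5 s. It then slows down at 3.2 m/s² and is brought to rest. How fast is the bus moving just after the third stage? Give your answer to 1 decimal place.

Phase 1 (accelerating): v₀ = 0 m/s, a = 1.7 m/s².
v² = v₀² + 2aΔx = 0² + 2·1.7·34 = 116 → v = 10.8 m/s
t = (v − v₀)/a = (10.8 − 0)/1.7 = 6.32 s

Phase 2 (constant speed): v₀ = 10.8 m/s, a = 0 m/s².
Constant speed: t = d/v = 138/10.8 = 12.8 s

Phase 3 (accelerating): v₀ = 10.8 m/s, a = 2.3 m/s².
v = v₀ + at = 10.8 + (2.3)(5.5) = 23.4 m/s
Δx = v₀t + ½at² = 10.8·5.5 + 0.5·2.3·5.5² = 93.9 m
Speed at end of phase 3 = 23.4 m/s

23.4 m/s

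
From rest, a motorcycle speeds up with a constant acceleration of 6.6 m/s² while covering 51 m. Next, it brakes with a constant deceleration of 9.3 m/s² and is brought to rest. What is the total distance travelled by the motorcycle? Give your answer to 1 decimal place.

87.2 m

Phase 1 (accelerating): v₀ = 0 m/s, a = 6.6 m/s².
v² = v₀² + 2aΔx = 0² + 2·6.6·51 = 673 → v = 25.9 m/s
t = (v − v₀)/a = (25.9 − 0)/6.6 = 3.93 s

Phase 2 (decelerating): v₀ = 25.9 m/s, a = -9.3 m/s².
v = v₀ + at → t = (0 − 25.9) / -9.3 = 2.79 s
v² = v₀² + 2aΔx → Δx = (0² − 25.9²)/(2·-9.3) = 36.2 m
Total distance = 51.0 + 36.2 = 87.2 m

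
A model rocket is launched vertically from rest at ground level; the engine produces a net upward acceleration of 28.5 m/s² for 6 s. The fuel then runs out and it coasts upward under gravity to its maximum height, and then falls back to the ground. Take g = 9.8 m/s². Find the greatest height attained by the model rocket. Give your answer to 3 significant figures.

Phase 1 (powered ascent): v₀ = 0 m/s, a = 28.5 m/s².
v = v₀ + at = 0 + (28.5)(6) = 171 m/s
Δx = v₀t + ½at² = 0·6 + 0.5·28.5·6² = 513 m

Phase 2 (coasting upward): v₀ = 171 m/s, a = -9.8 m/s².
v = v₀ + at → t = (0 − 171) / -9.8 = 17.4 s
v² = v₀² + 2aΔx → Δx = (0² − 171²)/(2·-9.8) = 1490 m
Maximum height = 513 + 1490 = 2000 m

2000 m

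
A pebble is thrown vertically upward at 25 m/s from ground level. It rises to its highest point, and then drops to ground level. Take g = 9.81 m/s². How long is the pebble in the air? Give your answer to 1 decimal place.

Phase 1 (rising): v₀ = 25.0 m/s, a = -9.81 m/s².
v = v₀ + at → t = (0 − 25.0) / -9.81 = 2.55 s
v² = v₀² + 2aΔx → Δx = (0² − 25.0²)/(2·-9.81) = 31.9 m

Phase 2 (falling): v₀ = 0 m/s, a = -9.81 m/s².
Falls 31.9 m from rest: t = √(2·31.9/9.81) = 2.55 s; v = g·t = 25.0 m/s.
Total time = 2.55 + 2.55 = 5.10 s

5.1 s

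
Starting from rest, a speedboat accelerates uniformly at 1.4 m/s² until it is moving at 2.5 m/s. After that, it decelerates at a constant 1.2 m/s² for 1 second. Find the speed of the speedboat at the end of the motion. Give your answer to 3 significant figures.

1.30 m/s

Phase 1 (accelerating): v₀ = 0 m/s, a = 1.4 m/s².
v = v₀ + at → t = (2.5 − 0) / 1.4 = 1.79 s
v² = v₀² + 2aΔx → Δx = (2.5² − 0²)/(2·1.4) = 2.23 m

Phase 2 (decelerating): v₀ = 2.50 m/s, a = -1.2 m/s².
v = v₀ + at = 2.50 + (-1.2)(1) = 1.30 m/s
Δx = v₀t + ½at² = 2.50·1 + 0.5·-1.2·1² = 1.90 m
Final speed = 1.30 m/s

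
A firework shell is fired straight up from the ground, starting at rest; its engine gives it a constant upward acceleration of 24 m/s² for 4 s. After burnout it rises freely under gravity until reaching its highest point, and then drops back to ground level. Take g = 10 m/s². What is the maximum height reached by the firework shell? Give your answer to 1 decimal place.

652.8 m

Phase 1 (powered ascent): v₀ = 0 m/s, a = 24 m/s².
v = v₀ + at = 0 + (24)(4) = 96.0 m/s
Δx = v₀t + ½at² = 0·4 + 0.5·24·4² = 192 m

Phase 2 (coasting upward): v₀ = 96.0 m/s, a = -10 m/s².
v = v₀ + at → t = (0 − 96.0) / -10 = 9.60 s
v² = v₀² + 2aΔx → Δx = (0² − 96.0²)/(2·-10) = 461 m
Maximum height = 192 + 461 = 653 m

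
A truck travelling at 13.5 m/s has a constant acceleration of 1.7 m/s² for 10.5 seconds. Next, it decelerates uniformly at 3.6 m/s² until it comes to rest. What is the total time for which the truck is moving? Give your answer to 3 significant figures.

19.2 s

Phase 1 (accelerating): v₀ = 13.5 m/s, a = 1.7 m/s².
v = v₀ + at = 13.5 + (1.7)(10.5) = 31.3 m/s
Δx = v₀t + ½at² = 13.5·10.5 + 0.5·1.7·10.5² = 235 m

Phase 2 (decelerating): v₀ = 31.3 m/s, a = -3.6 m/s².
v = v₀ + at → t = (0 − 31.3) / -3.6 = 8.71 s
v² = v₀² + 2aΔx → Δx = (0² − 31.3²)/(2·-3.6) = 137 m
Total time = 10.5 + 8.71 = 19.2 s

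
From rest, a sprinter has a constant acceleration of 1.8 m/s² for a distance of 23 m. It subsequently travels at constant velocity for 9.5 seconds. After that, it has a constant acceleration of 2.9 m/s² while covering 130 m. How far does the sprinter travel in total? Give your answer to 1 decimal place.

239.4 m

Phase 1 (accelerating): v₀ = 0 m/s, a = 1.8 m/s².
v² = v₀² + 2aΔx = 0² + 2·1.8·23 = 82.8 → v = 9.10 m/s
t = (v − v₀)/a = (9.10 − 0)/1.8 = 5.06 s

Phase 2 (constant speed): v₀ = 9.10 m/s, a = 0 m/s².
v = v₀ + at = 9.10 + (0)(9.5) = 9.10 m/s
Δx = v₀t + ½at² = 9.10·9.5 + 0.5·0·9.5² = 86.4 m

Phase 3 (accelerating): v₀ = 9.10 m/s, a = 2.9 m/s².
v² = v₀² + 2aΔx = 9.10² + 2·2.9·130 = 837 → v = 28.9 m/s
t = (v − v₀)/a = (28.9 − 9.10)/2.9 = 6.84 s
Total distance = 23.0 + 86.4 + 130 = 239 m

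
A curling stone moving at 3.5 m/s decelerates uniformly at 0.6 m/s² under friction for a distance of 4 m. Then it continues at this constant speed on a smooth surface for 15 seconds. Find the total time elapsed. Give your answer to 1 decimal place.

16.3 s

Phase 1 (decelerating): v₀ = 3.50 m/s, a = -0.6 m/s².
v² = v₀² + 2aΔx = 3.50² + 2·-0.6·4 = 7.45 → v = 2.73 m/s
t = (v − v₀)/a = (2.73 − 3.50)/-0.6 = 1.28 s

Phase 2 (constant speed): v₀ = 2.73 m/s, a = 0 m/s².
v = v₀ + at = 2.73 + (0)(15) = 2.73 m/s
Δx = v₀t + ½at² = 2.73·15 + 0.5·0·15² = 40.9 m
Total time = 1.28 + 15.0 = 16.3 s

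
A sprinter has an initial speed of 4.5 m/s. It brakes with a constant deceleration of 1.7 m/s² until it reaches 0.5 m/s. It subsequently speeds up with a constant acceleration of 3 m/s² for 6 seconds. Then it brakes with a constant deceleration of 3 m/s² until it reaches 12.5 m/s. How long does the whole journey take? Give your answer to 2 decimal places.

Phase 1 (decelerating): v₀ = 4.50 m/s, a = -1.7 m/s².
v = v₀ + at → t = (0.5 − 4.50) / -1.7 = 2.35 s
v² = v₀² + 2aΔx → Δx = (0.5² − 4.50²)/(2·-1.7) = 5.88 m

Phase 2 (accelerating): v₀ = 0.500 m/s, a = 3 m/s².
v = v₀ + at = 0.500 + (3)(6) = 18.5 m/s
Δx = v₀t + ½at² = 0.500·6 + 0.5·3·6² = 57.0 m

Phase 3 (decelerating): v₀ = 18.5 m/s, a = -3 m/s².
v = v₀ + at → t = (12.5 − 18.5) / -3 = 2.00 s
v² = v₀² + 2aΔx → Δx = (12.5² − 18.5²)/(2·-3) = 31.0 m
Total time = 2.35 + 6.00 + 2.00 = 10.4 s

10.35 s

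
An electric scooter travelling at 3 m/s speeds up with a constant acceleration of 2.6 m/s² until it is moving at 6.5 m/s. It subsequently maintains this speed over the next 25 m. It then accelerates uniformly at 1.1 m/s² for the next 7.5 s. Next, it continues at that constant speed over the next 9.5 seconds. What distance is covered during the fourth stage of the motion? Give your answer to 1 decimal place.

Phase 1 (accelerating): v₀ = 3.00 m/s, a = 2.6 m/s².
v = v₀ + at → t = (6.5 − 3.00) / 2.6 = 1.35 s
v² = v₀² + 2aΔx → Δx = (6.5² − 3.00²)/(2·2.6) = 6.39 m

Phase 2 (constant speed): v₀ = 6.50 m/s, a = 0 m/s².
Constant speed: t = d/v = 25/6.50 = 3.85 s

Phase 3 (accelerating): v₀ = 6.50 m/s, a = 1.1 m/s².
v = v₀ + at = 6.50 + (1.1)(7.5) = 14.8 m/s
Δx = v₀t + ½at² = 6.50·7.5 + 0.5·1.1·7.5² = 79.7 m

Phase 4 (constant speed): v₀ = 14.8 m/s, a = 0 m/s².
v = v₀ + at = 14.8 + (0)(9.5) = 14.8 m/s
Δx = v₀t + ½at² = 14.8·9.5 + 0.5·0·9.5² = 140 m
Distance in phase 4 = 140 m

140.1 m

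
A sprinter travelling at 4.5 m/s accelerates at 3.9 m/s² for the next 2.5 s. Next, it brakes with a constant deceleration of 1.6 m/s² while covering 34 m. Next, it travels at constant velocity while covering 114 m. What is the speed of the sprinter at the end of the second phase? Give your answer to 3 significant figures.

9.71 m/s

Phase 1 (accelerating): v₀ = 4.50 m/s, a = 3.9 m/s².
v = v₀ + at = 4.50 + (3.9)(2.5) = 14.2 m/s
Δx = v₀t + ½at² = 4.50·2.5 + 0.5·3.9·2.5² = 23.4 m

Phase 2 (decelerating): v₀ = 14.2 m/s, a = -1.6 m/s².
v² = v₀² + 2aΔx = 14.2² + 2·-1.6·34 = 94.3 → v = 9.71 m/s
t = (v − v₀)/a = (9.71 − 14.2)/-1.6 = 2.84 s
Speed at end of phase 2 = 9.71 m/s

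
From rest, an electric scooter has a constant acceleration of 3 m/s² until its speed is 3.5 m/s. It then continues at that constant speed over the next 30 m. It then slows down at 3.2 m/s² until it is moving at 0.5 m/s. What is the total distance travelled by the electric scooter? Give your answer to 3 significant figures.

33.9 m

Phase 1 (accelerating): v₀ = 0 m/s, a = 3 m/s².
v = v₀ + at → t = (3.5 − 0) / 3 = 1.17 s
v² = v₀² + 2aΔx → Δx = (3.5² − 0²)/(2·3) = 2.04 m

Phase 2 (constant speed): v₀ = 3.50 m/s, a = 0 m/s².
Constant speed: t = d/v = 30/3.50 = 8.57 s

Phase 3 (decelerating): v₀ = 3.50 m/s, a = -3.2 m/s².
v = v₀ + at → t = (0.5 − 3.50) / -3.2 = 0.938 s
v² = v₀² + 2aΔx → Δx = (0.5² − 3.50²)/(2·-3.2) = 1.88 m
Total distance = 2.04 + 30.0 + 1.88 = 33.9 m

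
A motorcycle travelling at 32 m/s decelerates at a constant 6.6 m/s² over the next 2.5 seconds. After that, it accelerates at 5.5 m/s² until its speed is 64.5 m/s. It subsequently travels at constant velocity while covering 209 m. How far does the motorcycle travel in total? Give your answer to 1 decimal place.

Phase 1 (decelerating): v₀ = 32.0 m/s, a = -6.6 m/s².
v = v₀ + at = 32.0 + (-6.6)(2.5) = 15.5 m/s
Δx = v₀t + ½at² = 32.0·2.5 + 0.5·-6.6·2.5² = 59.4 m

Phase 2 (accelerating): v₀ = 15.5 m/s, a = 5.5 m/s².
v = v₀ + at → t = (64.5 − 15.5) / 5.5 = 8.91 s
v² = v₀² + 2aΔx → Δx = (64.5² − 15.5²)/(2·5.5) = 356 m

Phase 3 (constant speed): v₀ = 64.5 m/s, a = 0 m/s².
Constant speed: t = d/v = 209/64.5 = 3.24 s
Total distance = 59.4 + 356 + 209 = 625 m

624.7 m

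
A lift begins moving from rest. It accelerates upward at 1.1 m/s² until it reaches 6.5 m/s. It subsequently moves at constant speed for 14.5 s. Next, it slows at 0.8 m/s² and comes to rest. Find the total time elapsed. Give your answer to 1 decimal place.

28.5 s

Phase 1 (accelerating): v₀ = 0 m/s, a = 1.1 m/s².
v = v₀ + at → t = (6.5 − 0) / 1.1 = 5.91 s
v² = v₀² + 2aΔx → Δx = (6.5² − 0²)/(2·1.1) = 19.2 m

Phase 2 (constant speed): v₀ = 6.50 m/s, a = 0 m/s².
v = v₀ + at = 6.50 + (0)(14.5) = 6.50 m/s
Δx = v₀t + ½at² = 6.50·14.5 + 0.5·0·14.5² = 94.2 m

Phase 3 (decelerating): v₀ = 6.50 m/s, a = -0.8 m/s².
v = v₀ + at → t = (0 − 6.50) / -0.8 = 8.12 s
v² = v₀² + 2aΔx → Δx = (0² − 6.50²)/(2·-0.8) = 26.4 m
Total time = 5.91 + 14.5 + 8.12 = 28.5 s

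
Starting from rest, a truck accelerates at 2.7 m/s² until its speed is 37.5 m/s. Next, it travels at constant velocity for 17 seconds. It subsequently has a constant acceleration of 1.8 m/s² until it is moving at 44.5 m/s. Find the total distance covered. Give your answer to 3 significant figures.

1060 m

Phase 1 (accelerating): v₀ = 0 m/s, a = 2.7 m/s².
v = v₀ + at → t = (37.5 − 0) / 2.7 = 13.9 s
v² = v₀² + 2aΔx → Δx = (37.5² − 0²)/(2·2.7) = 260 m

Phase 2 (constant speed): v₀ = 37.5 m/s, a = 0 m/s².
v = v₀ + at = 37.5 + (0)(17) = 37.5 m/s
Δx = v₀t + ½at² = 37.5·17 + 0.5·0·17² = 638 m

Phase 3 (accelerating): v₀ = 37.5 m/s, a = 1.8 m/s².
v = v₀ + at → t = (44.5 − 37.5) / 1.8 = 3.89 s
v² = v₀² + 2aΔx → Δx = (44.5² − 37.5²)/(2·1.8) = 159 m
Total distance = 260 + 638 + 159 = 1060 m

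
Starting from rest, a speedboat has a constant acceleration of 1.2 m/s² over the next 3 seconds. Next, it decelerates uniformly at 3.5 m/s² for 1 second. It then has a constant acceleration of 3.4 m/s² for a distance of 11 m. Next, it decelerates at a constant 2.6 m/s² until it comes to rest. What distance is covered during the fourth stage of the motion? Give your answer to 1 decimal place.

Phase 1 (accelerating): v₀ = 0 m/s, a = 1.2 m/s².
v = v₀ + at = 0 + (1.2)(3) = 3.60 m/s
Δx = v₀t + ½at² = 0·3 + 0.5·1.2·3² = 5.40 m

Phase 2 (decelerating): v₀ = 3.60 m/s, a = -3.5 m/s².
v = v₀ + at = 3.60 + (-3.5)(1) = 0.100 m/s
Δx = v₀t + ½at² = 3.60·1 + 0.5·-3.5·1² = 1.85 m

Phase 3 (accelerating): v₀ = 0.100 m/s, a = 3.4 m/s².
v² = v₀² + 2aΔx = 0.100² + 2·3.4·11 = 74.8 → v = 8.65 m/s
t = (v − v₀)/a = (8.65 − 0.100)/3.4 = 2.51 s

Phase 4 (decelerating): v₀ = 8.65 m/s, a = -2.6 m/s².
v = v₀ + at → t = (0 − 8.65) / -2.6 = 3.33 s
v² = v₀² + 2aΔx → Δx = (0² − 8.65²)/(2·-2.6) = 14.4 m
Distance in phase 4 = 14.4 m

14.4 m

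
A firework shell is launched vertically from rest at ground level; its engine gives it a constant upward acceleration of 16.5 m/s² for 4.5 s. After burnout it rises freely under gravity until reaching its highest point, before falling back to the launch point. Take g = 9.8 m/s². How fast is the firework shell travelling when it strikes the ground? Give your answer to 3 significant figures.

93.7 m/s

Phase 1 (powered ascent): v₀ = 0 m/s, a = 16.5 m/s².
v = v₀ + at = 0 + (16.5)(4.5) = 74.2 m/s
Δx = v₀t + ½at² = 0·4.5 + 0.5·16.5·4.5² = 167 m

Phase 2 (coasting upward): v₀ = 74.2 m/s, a = -9.8 m/s².
v = v₀ + at → t = (0 − 74.2) / -9.8 = 7.58 s
v² = v₀² + 2aΔx → Δx = (0² − 74.2²)/(2·-9.8) = 281 m

Phase 3 (free fall): v₀ = 0 m/s, a = -9.8 m/s².
Falls 448 m from rest: t = √(2·448/9.8) = 9.57 s; v = g·t = 93.7 m/s.
Impact speed = 93.7 m/s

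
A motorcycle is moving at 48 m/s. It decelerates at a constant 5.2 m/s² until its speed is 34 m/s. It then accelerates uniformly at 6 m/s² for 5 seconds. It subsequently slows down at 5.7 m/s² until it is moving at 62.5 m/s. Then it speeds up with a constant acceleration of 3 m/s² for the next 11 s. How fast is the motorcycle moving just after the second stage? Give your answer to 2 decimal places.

64.00 m/s

Phase 1 (decelerating): v₀ = 48.0 m/s, a = -5.2 m/s².
v = v₀ + at → t = (34 − 48.0) / -5.2 = 2.69 s
v² = v₀² + 2aΔx → Δx = (34² − 48.0²)/(2·-5.2) = 110 m

Phase 2 (accelerating): v₀ = 34.0 m/s, a = 6 m/s².
v = v₀ + at = 34.0 + (6)(5) = 64.0 m/s
Δx = v₀t + ½at² = 34.0·5 + 0.5·6·5² = 245 m
Speed at end of phase 2 = 64.0 m/s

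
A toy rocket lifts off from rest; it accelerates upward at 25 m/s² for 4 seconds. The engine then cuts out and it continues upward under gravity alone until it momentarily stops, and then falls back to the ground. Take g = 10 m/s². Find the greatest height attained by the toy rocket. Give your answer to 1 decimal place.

700.0 m

Phase 1 (powered ascent): v₀ = 0 m/s, a = 25 m/s².
v = v₀ + at = 0 + (25)(4) = 100 m/s
Δx = v₀t + ½at² = 0·4 + 0.5·25·4² = 200 m

Phase 2 (coasting upward): v₀ = 100 m/s, a = -10 m/s².
v = v₀ + at → t = (0 − 100) / -10 = 10.0 s
v² = v₀² + 2aΔx → Δx = (0² − 100²)/(2·-10) = 500 m
Maximum height = 200 + 500 = 700 m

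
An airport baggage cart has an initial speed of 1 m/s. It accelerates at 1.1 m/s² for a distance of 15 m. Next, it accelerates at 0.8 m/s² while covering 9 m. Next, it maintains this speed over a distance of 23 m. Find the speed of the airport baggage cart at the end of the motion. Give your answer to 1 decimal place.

Phase 1 (accelerating): v₀ = 1.00 m/s, a = 1.1 m/s².
v² = v₀² + 2aΔx = 1.00² + 2·1.1·15 = 34.0 → v = 5.83 m/s
t = (v − v₀)/a = (5.83 − 1.00)/1.1 = 4.39 s

Phase 2 (accelerating): v₀ = 5.83 m/s, a = 0.8 m/s².
v² = v₀² + 2aΔx = 5.83² + 2·0.8·9 = 48.4 → v = 6.96 m/s
t = (v − v₀)/a = (6.96 − 5.83)/0.8 = 1.41 s

Phase 3 (constant speed): v₀ = 6.96 m/s, a = 0 m/s².
Constant speed: t = d/v = 23/6.96 = 3.31 s
Final speed = 6.96 m/s

7.0 m/s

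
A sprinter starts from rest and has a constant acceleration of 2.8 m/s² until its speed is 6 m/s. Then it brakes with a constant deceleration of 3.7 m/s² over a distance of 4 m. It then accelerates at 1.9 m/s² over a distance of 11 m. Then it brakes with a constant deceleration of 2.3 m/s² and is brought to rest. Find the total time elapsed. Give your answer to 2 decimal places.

8.42 s

Phase 1 (accelerating): v₀ = 0 m/s, a = 2.8 m/s².
v = v₀ + at → t = (6 − 0) / 2.8 = 2.14 s
v² = v₀² + 2aΔx → Δx = (6² − 0²)/(2·2.8) = 6.43 m

Phase 2 (decelerating): v₀ = 6.00 m/s, a = -3.7 m/s².
v² = v₀² + 2aΔx = 6.00² + 2·-3.7·4 = 6.40 → v = 2.53 m/s
t = (v − v₀)/a = (2.53 − 6.00)/-3.7 = 0.938 s

Phase 3 (accelerating): v₀ = 2.53 m/s, a = 1.9 m/s².
v² = v₀² + 2aΔx = 2.53² + 2·1.9·11 = 48.2 → v = 6.94 m/s
t = (v − v₀)/a = (6.94 − 2.53)/1.9 = 2.32 s

Phase 4 (decelerating): v₀ = 6.94 m/s, a = -2.3 m/s².
v = v₀ + at → t = (0 − 6.94) / -2.3 = 3.02 s
v² = v₀² + 2aΔx → Δx = (0² − 6.94²)/(2·-2.3) = 10.5 m
Total time = 2.14 + 0.938 + 2.32 + 3.02 = 8.42 s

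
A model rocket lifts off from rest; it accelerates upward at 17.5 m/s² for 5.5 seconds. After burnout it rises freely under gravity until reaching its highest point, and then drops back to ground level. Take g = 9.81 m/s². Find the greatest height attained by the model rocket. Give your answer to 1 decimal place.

Phase 1 (powered ascent): v₀ = 0 m/s, a = 17.5 m/s².
v = v₀ + at = 0 + (17.5)(5.5) = 96.2 m/s
Δx = v₀t + ½at² = 0·5.5 + 0.5·17.5·5.5² = 265 m

Phase 2 (coasting upward): v₀ = 96.2 m/s, a = -9.81 m/s².
v = v₀ + at → t = (0 − 96.2) / -9.81 = 9.81 s
v² = v₀² + 2aΔx → Δx = (0² − 96.2²)/(2·-9.81) = 472 m
Maximum height = 265 + 472 = 737 m

736.9 m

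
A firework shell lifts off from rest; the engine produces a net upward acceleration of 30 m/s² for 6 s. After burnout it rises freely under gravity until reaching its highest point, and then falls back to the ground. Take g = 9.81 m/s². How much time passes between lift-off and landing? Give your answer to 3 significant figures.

Phase 1 (powered ascent): v₀ = 0 m/s, a = 30 m/s².
v = v₀ + at = 0 + (30)(6) = 180 m/s
Δx = v₀t + ½at² = 0·6 + 0.5·30·6² = 540 m

Phase 2 (coasting upward): v₀ = 180 m/s, a = -9.81 m/s².
v = v₀ + at → t = (0 − 180) / -9.81 = 18.3 s
v² = v₀² + 2aΔx → Δx = (0² − 180²)/(2·-9.81) = 1650 m

Phase 3 (free fall): v₀ = 0 m/s, a = -9.81 m/s².
Falls 2190 m from rest: t = √(2·2190/9.81) = 21.1 s; v = g·t = 207 m/s.
Total time = 6.00 + 18.3 + 21.1 = 45.5 s

45.5 s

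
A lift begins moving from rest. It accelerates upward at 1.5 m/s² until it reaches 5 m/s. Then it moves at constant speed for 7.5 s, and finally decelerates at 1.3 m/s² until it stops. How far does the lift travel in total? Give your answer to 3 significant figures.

Phase 1 (accelerating): v₀ = 0 m/s, a = 1.5 m/s².
v = v₀ + at → t = (5 − 0) / 1.5 = 3.33 s
v² = v₀² + 2aΔx → Δx = (5² − 0²)/(2·1.5) = 8.33 m

Phase 2 (constant speed): v₀ = 5.00 m/s, a = 0 m/s².
v = v₀ + at = 5.00 + (0)(7.5) = 5.00 m/s
Δx = v₀t + ½at² = 5.00·7.5 + 0.5·0·7.5² = 37.5 m

Phase 3 (decelerating): v₀ = 5.00 m/s, a = -1.3 m/s².
v = v₀ + at → t = (0 − 5.00) / -1.3 = 3.85 s
v² = v₀² + 2aΔx → Δx = (0² − 5.00²)/(2·-1.3) = 9.62 m
Total distance = 8.33 + 37.5 + 9.62 = 55.4 m

55.4 m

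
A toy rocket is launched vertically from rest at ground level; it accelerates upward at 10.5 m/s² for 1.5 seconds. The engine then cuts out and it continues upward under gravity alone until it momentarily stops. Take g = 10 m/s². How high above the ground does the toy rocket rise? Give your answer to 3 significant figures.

24.2 m

Phase 1 (powered ascent): v₀ = 0 m/s, a = 10.5 m/s².
v = v₀ + at = 0 + (10.5)(1.5) = 15.8 m/s
Δx = v₀t + ½at² = 0·1.5 + 0.5·10.5·1.5² = 11.8 m

Phase 2 (coasting upward): v₀ = 15.8 m/s, a = -10 m/s².
v = v₀ + at → t = (0 − 15.8) / -10 = 1.57 s
v² = v₀² + 2aΔx → Δx = (0² − 15.8²)/(2·-10) = 12.4 m
Maximum height = 11.8 + 12.4 = 24.2 m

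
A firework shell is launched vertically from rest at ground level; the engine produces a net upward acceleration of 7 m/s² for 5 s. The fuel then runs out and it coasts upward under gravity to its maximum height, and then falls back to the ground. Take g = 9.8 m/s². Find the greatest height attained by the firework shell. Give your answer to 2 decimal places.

Phase 1 (powered ascent): v₀ = 0 m/s, a = 7 m/s².
v = v₀ + at = 0 + (7)(5) = 35.0 m/s
Δx = v₀t + ½at² = 0·5 + 0.5·7·5² = 87.5 m

Phase 2 (coasting upward): v₀ = 35.0 m/s, a = -9.8 m/s².
v = v₀ + at → t = (0 − 35.0) / -9.8 = 3.57 s
v² = v₀² + 2aΔx → Δx = (0² − 35.0²)/(2·-9.8) = 62.5 m
Maximum height = 87.5 + 62.5 = 150 m

150.00 m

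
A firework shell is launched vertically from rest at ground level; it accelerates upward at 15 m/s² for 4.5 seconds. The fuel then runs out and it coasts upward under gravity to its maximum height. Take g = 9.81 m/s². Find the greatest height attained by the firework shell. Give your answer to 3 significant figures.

Phase 1 (powered ascent): v₀ = 0 m/s, a = 15 m/s².
v = v₀ + at = 0 + (15)(4.5) = 67.5 m/s
Δx = v₀t + ½at² = 0·4.5 + 0.5·15·4.5² = 152 m

Phase 2 (coasting upward): v₀ = 67.5 m/s, a = -9.81 m/s².
v = v₀ + at → t = (0 − 67.5) / -9.81 = 6.88 s
v² = v₀² + 2aΔx → Δx = (0² − 67.5²)/(2·-9.81) = 232 m
Maximum height = 152 + 232 = 384 m

384 m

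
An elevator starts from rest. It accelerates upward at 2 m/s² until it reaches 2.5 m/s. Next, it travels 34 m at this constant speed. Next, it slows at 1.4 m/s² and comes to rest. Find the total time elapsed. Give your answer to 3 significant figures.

16.6 s

Phase 1 (accelerating): v₀ = 0 m/s, a = 2 m/s².
v = v₀ + at → t = (2.5 − 0) / 2 = 1.25 s
v² = v₀² + 2aΔx → Δx = (2.5² − 0²)/(2·2) = 1.56 m

Phase 2 (constant speed): v₀ = 2.50 m/s, a = 0 m/s².
Constant speed: t = d/v = 34/2.50 = 13.6 s

Phase 3 (decelerating): v₀ = 2.50 m/s, a = -1.4 m/s².
v = v₀ + at → t = (0 − 2.50) / -1.4 = 1.79 s
v² = v₀² + 2aΔx → Δx = (0² − 2.50²)/(2·-1.4) = 2.23 m
Total time = 1.25 + 13.6 + 1.79 = 16.6 s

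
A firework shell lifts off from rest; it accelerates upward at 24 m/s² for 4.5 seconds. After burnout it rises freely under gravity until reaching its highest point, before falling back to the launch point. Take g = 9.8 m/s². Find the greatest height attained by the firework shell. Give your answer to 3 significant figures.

Phase 1 (powered ascent): v₀ = 0 m/s, a = 24 m/s².
v = v₀ + at = 0 + (24)(4.5) = 108 m/s
Δx = v₀t + ½at² = 0·4.5 + 0.5·24·4.5² = 243 m

Phase 2 (coasting upward): v₀ = 108 m/s, a = -9.8 m/s².
v = v₀ + at → t = (0 − 108) / -9.8 = 11.0 s
v² = v₀² + 2aΔx → Δx = (0² − 108²)/(2·-9.8) = 595 m
Maximum height = 243 + 595 = 838 m

838 m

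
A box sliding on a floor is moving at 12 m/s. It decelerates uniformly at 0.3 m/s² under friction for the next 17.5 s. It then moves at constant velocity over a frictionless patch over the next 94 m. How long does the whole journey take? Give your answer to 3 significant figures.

Phase 1 (decelerating): v₀ = 12.0 m/s, a = -0.3 m/s².
v = v₀ + at = 12.0 + (-0.3)(17.5) = 6.75 m/s
Δx = v₀t + ½at² = 12.0·17.5 + 0.5·-0.3·17.5² = 164 m

Phase 2 (constant speed): v₀ = 6.75 m/s, a = 0 m/s².
Constant speed: t = d/v = 94/6.75 = 13.9 s
Total time = 17.5 + 13.9 = 31.4 s

31.4 s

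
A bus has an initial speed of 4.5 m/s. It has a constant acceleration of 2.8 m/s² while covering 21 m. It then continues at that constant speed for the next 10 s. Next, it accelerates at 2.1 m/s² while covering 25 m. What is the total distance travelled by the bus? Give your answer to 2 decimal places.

163.41 m

Phase 1 (accelerating): v₀ = 4.50 m/s, a = 2.8 m/s².
v² = v₀² + 2aΔx = 4.50² + 2·2.8·21 = 138 → v = 11.7 m/s
t = (v − v₀)/a = (11.7 − 4.50)/2.8 = 2.59 s

Phase 2 (constant speed): v₀ = 11.7 m/s, a = 0 m/s².
v = v₀ + at = 11.7 + (0)(10) = 11.7 m/s
Δx = v₀t + ½at² = 11.7·10 + 0.5·0·10² = 117 m

Phase 3 (accelerating): v₀ = 11.7 m/s, a = 2.1 m/s².
v² = v₀² + 2aΔx = 11.7² + 2·2.1·25 = 243 → v = 15.6 m/s
t = (v − v₀)/a = (15.6 − 11.7)/2.1 = 1.83 s
Total distance = 21.0 + 117 + 25.0 = 163 m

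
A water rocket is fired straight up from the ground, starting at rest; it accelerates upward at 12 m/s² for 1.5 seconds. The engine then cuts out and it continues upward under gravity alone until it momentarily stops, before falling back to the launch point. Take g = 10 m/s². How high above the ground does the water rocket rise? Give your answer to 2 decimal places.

Phase 1 (powered ascent): v₀ = 0 m/s, a = 12 m/s².
v = v₀ + at = 0 + (12)(1.5) = 18.0 m/s
Δx = v₀t + ½at² = 0·1.5 + 0.5·12·1.5² = 13.5 m

Phase 2 (coasting upward): v₀ = 18.0 m/s, a = -10 m/s².
v = v₀ + at → t = (0 − 18.0) / -10 = 1.80 s
v² = v₀² + 2aΔx → Δx = (0² − 18.0²)/(2·-10) = 16.2 m
Maximum height = 13.5 + 16.2 = 29.7 m

29.70 m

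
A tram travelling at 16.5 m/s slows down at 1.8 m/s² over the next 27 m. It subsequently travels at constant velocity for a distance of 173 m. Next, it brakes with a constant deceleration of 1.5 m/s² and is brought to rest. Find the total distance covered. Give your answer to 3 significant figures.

258 m

Phase 1 (decelerating): v₀ = 16.5 m/s, a = -1.8 m/s².
v² = v₀² + 2aΔx = 16.5² + 2·-1.8·27 = 175 → v = 13.2 m/s
t = (v − v₀)/a = (13.2 − 16.5)/-1.8 = 1.82 s

Phase 2 (constant speed): v₀ = 13.2 m/s, a = 0 m/s².
Constant speed: t = d/v = 173/13.2 = 13.1 s

Phase 3 (decelerating): v₀ = 13.2 m/s, a = -1.5 m/s².
v = v₀ + at → t = (0 − 13.2) / -1.5 = 8.82 s
v² = v₀² + 2aΔx → Δx = (0² − 13.2²)/(2·-1.5) = 58.4 m
Total distance = 27.0 + 173 + 58.4 = 258 m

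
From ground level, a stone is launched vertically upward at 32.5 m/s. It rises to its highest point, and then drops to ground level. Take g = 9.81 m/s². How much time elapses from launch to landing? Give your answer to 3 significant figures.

6.63 s

Phase 1 (rising): v₀ = 32.5 m/s, a = -9.81 m/s².
v = v₀ + at → t = (0 − 32.5) / -9.81 = 3.31 s
v² = v₀² + 2aΔx → Δx = (0² − 32.5²)/(2·-9.81) = 53.8 m

Phase 2 (falling): v₀ = 0 m/s, a = -9.81 m/s².
Falls 53.8 m from rest: t = √(2·53.8/9.81) = 3.31 s; v = g·t = 32.5 m/s.
Total time = 3.31 + 3.31 = 6.63 s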